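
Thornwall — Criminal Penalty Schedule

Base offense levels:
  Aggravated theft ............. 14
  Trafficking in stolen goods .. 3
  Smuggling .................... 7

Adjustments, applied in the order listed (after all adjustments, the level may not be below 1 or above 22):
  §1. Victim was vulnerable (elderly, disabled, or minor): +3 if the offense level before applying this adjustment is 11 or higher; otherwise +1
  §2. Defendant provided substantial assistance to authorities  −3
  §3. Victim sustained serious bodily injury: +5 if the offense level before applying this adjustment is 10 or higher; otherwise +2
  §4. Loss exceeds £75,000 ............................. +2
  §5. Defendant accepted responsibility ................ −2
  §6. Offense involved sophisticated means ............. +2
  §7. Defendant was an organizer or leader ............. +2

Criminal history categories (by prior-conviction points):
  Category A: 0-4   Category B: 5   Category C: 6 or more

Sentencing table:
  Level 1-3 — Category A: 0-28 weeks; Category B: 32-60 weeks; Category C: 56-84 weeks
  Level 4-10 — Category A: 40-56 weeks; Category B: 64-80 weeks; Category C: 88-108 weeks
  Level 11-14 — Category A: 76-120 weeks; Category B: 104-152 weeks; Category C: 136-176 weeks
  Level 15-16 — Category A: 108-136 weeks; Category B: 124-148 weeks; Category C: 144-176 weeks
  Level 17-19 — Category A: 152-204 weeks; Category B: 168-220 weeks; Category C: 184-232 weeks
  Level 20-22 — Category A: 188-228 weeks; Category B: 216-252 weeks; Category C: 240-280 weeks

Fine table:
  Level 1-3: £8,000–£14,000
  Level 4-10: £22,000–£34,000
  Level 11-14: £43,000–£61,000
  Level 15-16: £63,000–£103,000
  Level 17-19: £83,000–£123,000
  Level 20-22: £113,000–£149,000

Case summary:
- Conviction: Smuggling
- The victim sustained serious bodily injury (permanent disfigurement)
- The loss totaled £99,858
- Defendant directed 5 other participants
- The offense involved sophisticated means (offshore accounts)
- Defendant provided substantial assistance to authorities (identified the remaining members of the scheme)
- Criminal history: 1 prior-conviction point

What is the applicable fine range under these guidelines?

£43,000–£61,000

Base offense level for smuggling: 7.
§2 applies: 7 − 3 = 4.
§3 applies (level before this adjustment is 4 < 10, so +2): 4 + 2 = 6.
§4 applies: 6 + 2 = 8.
§5 does not apply.
§6 applies: 8 + 2 = 10.
§7 applies: 10 + 2 = 12.
Final offense level: 12.
Level 12 falls in the 11-14 band.
Fine table: Level 11-14 → £43,000–£61,000.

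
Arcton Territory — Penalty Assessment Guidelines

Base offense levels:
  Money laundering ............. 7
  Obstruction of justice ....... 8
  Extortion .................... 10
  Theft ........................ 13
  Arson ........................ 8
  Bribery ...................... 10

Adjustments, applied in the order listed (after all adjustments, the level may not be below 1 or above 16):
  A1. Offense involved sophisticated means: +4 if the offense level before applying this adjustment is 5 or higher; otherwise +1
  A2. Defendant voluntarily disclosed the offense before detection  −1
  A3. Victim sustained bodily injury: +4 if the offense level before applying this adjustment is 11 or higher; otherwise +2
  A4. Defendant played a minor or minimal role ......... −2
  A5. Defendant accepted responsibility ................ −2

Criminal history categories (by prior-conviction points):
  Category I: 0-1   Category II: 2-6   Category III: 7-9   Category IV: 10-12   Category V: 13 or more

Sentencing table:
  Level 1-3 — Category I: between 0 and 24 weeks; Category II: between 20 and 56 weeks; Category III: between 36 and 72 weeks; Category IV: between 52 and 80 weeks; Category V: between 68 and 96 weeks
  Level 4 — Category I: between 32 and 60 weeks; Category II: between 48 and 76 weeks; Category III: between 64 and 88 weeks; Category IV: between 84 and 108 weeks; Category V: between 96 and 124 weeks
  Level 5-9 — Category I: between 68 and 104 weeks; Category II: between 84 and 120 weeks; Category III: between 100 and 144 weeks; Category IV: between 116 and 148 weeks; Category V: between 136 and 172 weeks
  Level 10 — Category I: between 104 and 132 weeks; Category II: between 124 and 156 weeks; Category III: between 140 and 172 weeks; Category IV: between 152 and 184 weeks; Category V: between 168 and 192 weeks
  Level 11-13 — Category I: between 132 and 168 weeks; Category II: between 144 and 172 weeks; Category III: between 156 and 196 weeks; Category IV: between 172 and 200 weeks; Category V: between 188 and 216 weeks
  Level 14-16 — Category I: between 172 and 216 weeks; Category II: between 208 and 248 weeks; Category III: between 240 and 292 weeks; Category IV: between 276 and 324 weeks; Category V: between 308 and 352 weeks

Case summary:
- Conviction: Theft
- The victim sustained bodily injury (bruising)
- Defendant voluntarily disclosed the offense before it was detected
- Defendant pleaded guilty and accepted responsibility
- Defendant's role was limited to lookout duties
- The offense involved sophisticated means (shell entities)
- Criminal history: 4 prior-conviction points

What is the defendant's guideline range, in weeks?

208-248 weeks

Base offense level for theft: 13.
A1 applies (level before this adjustment is 13 ≥ 5, so +4): 13 + 4 = 17.
A2 applies: 17 − 1 = 16.
A3 applies (level before this adjustment is 16 ≥ 11, so +4): 16 + 4 = 20.
A4 applies: 20 − 2 = 18.
A5 applies: 18 − 2 = 16.
Final offense level: 16.
Criminal history: 4 prior points → Category II (2-6).
Level 16 falls in the 14-16 band.
Grid: Level 14-16 × Category II = 208-248 weeks.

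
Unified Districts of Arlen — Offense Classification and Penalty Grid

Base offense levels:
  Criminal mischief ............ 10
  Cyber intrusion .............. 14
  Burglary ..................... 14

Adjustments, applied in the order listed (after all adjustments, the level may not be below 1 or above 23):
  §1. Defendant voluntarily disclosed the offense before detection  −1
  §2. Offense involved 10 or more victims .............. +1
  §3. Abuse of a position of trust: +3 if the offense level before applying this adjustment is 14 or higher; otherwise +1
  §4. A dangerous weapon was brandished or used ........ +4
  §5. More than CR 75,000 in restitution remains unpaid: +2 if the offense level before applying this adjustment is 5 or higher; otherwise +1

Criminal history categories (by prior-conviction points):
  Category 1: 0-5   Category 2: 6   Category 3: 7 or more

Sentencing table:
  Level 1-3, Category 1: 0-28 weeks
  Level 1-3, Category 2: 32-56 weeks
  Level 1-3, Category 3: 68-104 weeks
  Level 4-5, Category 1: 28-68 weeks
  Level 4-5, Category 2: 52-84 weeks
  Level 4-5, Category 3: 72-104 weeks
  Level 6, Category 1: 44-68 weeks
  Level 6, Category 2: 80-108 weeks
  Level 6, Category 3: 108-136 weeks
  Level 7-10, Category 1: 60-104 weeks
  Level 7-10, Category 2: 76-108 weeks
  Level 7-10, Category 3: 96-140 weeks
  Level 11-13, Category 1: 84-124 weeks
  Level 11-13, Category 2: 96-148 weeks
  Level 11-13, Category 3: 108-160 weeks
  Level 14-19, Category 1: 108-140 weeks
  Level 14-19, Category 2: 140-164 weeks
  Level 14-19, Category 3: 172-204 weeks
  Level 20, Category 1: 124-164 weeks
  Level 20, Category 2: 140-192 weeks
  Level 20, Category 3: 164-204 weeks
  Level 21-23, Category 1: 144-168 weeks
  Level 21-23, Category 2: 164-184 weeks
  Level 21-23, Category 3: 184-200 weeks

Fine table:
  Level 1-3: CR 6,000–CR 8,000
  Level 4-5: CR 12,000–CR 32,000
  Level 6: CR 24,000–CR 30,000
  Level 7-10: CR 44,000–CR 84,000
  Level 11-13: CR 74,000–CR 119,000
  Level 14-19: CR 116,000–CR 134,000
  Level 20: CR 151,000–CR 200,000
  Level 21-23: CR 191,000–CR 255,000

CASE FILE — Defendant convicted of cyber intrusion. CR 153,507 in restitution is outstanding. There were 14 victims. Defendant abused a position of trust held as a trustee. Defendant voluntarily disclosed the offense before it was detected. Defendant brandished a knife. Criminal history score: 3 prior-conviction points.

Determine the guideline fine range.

CR 191,000–CR 255,000

Base offense level for cyber intrusion: 14.
§1 applies: 14 − 1 = 13.
§2 applies: 13 + 1 = 14.
§3 applies (level before this adjustment is 14 ≥ 14, so +3): 14 + 3 = 17.
§4 applies: 17 + 4 = 21.
§5 applies (level before this adjustment is 21 ≥ 5, so +2): 21 + 2 = 23.
Final offense level: 23.
Level 23 falls in the 21-23 band.
Fine table: Level 21-23 → CR 191,000–CR 255,000.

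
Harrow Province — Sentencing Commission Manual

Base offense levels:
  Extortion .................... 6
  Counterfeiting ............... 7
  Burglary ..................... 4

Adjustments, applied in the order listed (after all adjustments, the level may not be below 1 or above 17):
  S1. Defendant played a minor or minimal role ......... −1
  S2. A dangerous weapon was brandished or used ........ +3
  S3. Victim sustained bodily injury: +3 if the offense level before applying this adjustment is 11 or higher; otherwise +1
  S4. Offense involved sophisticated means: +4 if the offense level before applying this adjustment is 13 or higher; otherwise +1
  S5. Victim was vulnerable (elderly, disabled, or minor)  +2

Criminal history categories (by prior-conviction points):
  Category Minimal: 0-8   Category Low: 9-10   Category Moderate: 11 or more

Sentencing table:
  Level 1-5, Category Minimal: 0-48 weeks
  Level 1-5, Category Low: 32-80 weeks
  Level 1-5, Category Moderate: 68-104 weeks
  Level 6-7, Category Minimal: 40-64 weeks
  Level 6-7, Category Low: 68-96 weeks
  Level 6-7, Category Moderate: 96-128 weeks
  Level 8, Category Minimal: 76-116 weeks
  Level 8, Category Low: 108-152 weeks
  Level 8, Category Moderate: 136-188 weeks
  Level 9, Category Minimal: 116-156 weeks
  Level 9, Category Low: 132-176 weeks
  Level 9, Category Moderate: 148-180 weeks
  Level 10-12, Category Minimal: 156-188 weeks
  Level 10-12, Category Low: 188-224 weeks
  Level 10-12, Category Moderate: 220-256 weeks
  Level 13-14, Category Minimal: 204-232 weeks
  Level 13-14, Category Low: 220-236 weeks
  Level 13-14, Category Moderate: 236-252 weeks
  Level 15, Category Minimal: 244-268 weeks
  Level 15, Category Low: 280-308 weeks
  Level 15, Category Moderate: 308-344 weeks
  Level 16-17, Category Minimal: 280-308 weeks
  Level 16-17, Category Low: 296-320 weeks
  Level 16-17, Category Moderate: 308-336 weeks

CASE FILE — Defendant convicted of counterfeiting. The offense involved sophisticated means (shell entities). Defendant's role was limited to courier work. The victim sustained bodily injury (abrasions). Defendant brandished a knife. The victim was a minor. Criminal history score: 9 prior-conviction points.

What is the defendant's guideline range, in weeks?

Base offense level for counterfeiting: 7.
S1 applies: 7 − 1 = 6.
S2 applies: 6 + 3 = 9.
S3 applies (level before this adjustment is 9 < 11, so +1): 9 + 1 = 10.
S4 applies (level before this adjustment is 10 < 13, so +1): 10 + 1 = 11.
S5 applies: 11 + 2 = 13.
Final offense level: 13.
Criminal history: 9 prior points → Category Low (9-10).
Level 13 falls in the 13-14 band.
Grid: Level 13-14 × Category Low = 220-236 weeks.

220-236 weeks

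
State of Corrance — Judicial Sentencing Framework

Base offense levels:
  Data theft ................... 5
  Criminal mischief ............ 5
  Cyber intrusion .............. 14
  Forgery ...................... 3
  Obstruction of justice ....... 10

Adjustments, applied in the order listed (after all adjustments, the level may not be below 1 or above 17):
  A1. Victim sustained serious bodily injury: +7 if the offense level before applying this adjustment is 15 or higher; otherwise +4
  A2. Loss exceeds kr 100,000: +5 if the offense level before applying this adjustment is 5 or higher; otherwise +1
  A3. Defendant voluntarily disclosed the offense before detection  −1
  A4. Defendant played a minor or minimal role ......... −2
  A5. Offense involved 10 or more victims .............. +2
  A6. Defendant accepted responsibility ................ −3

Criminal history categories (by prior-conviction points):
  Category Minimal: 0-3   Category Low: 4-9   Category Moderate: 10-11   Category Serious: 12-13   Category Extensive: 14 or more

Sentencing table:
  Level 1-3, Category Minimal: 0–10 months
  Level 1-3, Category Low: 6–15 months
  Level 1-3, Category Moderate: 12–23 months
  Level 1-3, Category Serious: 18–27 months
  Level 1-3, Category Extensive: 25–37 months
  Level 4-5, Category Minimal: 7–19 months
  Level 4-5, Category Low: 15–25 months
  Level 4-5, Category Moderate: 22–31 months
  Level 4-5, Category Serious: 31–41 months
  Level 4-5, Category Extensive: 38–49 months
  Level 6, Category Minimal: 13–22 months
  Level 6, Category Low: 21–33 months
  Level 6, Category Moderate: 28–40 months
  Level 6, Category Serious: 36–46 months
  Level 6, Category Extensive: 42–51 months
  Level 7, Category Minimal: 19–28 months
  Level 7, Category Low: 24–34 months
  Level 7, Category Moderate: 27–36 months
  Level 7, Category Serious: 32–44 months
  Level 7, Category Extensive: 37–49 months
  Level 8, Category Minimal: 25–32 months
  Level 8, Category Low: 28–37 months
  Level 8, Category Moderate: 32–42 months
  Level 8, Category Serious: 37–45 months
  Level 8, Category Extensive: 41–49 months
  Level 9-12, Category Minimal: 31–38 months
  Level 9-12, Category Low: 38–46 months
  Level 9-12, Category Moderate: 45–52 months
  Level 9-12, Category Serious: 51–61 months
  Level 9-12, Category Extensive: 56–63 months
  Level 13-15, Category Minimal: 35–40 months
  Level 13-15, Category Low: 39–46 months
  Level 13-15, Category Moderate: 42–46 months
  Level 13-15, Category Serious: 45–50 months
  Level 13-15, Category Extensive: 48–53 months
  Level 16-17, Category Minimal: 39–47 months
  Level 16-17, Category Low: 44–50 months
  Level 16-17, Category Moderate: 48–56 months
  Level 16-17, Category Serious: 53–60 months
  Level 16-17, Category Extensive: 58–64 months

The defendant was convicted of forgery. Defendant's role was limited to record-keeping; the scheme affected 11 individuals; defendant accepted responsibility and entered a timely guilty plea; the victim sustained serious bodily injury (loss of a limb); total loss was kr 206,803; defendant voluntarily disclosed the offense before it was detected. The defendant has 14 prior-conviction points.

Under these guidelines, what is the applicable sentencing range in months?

Base offense level for forgery: 3.
A1 applies (level before this adjustment is 3 < 15, so +4): 3 + 4 = 7.
A2 applies (level before this adjustment is 7 ≥ 5, so +5): 7 + 5 = 12.
A3 applies: 12 − 1 = 11.
A4 applies: 11 − 2 = 9.
A5 applies: 9 + 2 = 11.
A6 applies: 11 − 3 = 8.
Final offense level: 8.
Criminal history: 14 prior points → Category Extensive (14+).
Level 8 falls in the 8 band.
Grid: Level 8 × Category Extensive = 41-49 months.

41-49 months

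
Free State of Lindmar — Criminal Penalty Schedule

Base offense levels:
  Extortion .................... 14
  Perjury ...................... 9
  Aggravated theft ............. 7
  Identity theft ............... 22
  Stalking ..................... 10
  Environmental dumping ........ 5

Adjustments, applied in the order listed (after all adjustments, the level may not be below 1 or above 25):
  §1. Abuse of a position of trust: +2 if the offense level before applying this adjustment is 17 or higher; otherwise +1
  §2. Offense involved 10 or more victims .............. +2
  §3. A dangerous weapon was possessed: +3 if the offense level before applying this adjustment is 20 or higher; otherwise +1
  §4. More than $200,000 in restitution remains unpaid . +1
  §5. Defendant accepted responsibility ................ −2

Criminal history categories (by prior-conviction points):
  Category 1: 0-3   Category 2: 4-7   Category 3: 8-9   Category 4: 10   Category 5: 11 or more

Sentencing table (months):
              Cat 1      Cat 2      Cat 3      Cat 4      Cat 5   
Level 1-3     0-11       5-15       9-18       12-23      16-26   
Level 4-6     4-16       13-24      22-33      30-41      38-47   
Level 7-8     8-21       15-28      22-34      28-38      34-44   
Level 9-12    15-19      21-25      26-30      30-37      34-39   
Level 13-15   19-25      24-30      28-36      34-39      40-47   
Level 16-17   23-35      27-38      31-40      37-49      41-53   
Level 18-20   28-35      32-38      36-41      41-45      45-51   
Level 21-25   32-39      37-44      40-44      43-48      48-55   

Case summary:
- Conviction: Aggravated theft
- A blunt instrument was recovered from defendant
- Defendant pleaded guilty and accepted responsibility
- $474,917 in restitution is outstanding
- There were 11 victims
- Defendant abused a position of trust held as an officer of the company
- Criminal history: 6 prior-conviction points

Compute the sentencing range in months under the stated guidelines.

21-25 months

Base offense level for aggravated theft: 7.
§1 applies (level before this adjustment is 7 < 17, so +1): 7 + 1 = 8.
§2 applies: 8 + 2 = 10.
§3 applies (level before this adjustment is 10 < 20, so +1): 10 + 1 = 11.
§4 applies: 11 + 1 = 12.
§5 applies: 12 − 2 = 10.
Final offense level: 10.
Criminal history: 6 prior points → Category 2 (4-7).
Level 10 falls in the 9-12 band.
Grid: Level 9-12 × Category 2 = 21-25 months.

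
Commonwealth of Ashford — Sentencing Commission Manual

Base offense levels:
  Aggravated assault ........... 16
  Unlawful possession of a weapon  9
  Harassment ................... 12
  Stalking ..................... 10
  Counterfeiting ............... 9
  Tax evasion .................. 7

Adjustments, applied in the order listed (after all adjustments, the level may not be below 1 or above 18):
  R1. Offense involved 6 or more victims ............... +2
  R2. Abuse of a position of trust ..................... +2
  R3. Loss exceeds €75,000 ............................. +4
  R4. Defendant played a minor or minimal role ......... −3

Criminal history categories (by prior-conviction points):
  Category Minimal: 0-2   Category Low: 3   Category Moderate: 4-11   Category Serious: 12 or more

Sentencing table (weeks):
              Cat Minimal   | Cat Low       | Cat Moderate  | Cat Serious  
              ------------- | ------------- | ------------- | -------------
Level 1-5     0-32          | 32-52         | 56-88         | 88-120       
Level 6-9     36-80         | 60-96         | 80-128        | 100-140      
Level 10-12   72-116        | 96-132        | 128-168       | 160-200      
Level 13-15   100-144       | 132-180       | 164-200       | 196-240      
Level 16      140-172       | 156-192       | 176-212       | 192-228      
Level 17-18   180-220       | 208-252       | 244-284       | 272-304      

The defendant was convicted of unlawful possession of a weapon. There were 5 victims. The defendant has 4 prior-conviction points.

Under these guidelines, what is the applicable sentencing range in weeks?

80-128 weeks

Base offense level for unlawful possession of a weapon: 9.
Final offense level: 9.
Criminal history: 4 prior points → Category Moderate (4-11).
Level 9 falls in the 6-9 band.
Grid: Level 6-9 × Category Moderate = 80-128 weeks.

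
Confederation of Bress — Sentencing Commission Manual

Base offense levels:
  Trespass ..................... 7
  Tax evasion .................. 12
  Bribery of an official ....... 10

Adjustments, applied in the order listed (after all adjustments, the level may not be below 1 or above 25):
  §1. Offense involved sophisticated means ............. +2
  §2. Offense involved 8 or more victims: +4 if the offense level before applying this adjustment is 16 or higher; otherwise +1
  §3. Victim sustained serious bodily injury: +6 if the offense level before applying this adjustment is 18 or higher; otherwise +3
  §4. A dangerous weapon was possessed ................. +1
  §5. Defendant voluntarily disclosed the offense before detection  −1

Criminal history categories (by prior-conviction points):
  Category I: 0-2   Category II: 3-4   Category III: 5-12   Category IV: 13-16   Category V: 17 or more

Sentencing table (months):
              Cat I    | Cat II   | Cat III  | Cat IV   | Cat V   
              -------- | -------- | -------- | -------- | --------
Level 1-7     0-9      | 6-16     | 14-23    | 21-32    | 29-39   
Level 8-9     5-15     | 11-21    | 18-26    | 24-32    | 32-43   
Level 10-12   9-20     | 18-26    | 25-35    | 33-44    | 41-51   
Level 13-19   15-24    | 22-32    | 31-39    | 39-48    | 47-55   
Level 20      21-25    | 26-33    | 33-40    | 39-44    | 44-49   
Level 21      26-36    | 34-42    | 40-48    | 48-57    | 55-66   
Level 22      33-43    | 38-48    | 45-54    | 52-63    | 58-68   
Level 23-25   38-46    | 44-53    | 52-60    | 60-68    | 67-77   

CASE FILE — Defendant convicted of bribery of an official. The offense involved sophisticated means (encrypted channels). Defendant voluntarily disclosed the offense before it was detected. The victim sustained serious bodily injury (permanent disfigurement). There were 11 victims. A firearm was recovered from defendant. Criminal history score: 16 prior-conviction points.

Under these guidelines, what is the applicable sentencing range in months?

39-48 months

Base offense level for bribery of an official: 10.
§1 applies: 10 + 2 = 12.
§2 applies (level before this adjustment is 12 < 16, so +1): 12 + 1 = 13.
§3 applies (level before this adjustment is 13 < 18, so +3): 13 + 3 = 16.
§4 applies: 16 + 1 = 17.
§5 applies: 17 − 1 = 16.
Final offense level: 16.
Criminal history: 16 prior points → Category IV (13-16).
Level 16 falls in the 13-19 band.
Grid: Level 13-19 × Category IV = 39-48 months.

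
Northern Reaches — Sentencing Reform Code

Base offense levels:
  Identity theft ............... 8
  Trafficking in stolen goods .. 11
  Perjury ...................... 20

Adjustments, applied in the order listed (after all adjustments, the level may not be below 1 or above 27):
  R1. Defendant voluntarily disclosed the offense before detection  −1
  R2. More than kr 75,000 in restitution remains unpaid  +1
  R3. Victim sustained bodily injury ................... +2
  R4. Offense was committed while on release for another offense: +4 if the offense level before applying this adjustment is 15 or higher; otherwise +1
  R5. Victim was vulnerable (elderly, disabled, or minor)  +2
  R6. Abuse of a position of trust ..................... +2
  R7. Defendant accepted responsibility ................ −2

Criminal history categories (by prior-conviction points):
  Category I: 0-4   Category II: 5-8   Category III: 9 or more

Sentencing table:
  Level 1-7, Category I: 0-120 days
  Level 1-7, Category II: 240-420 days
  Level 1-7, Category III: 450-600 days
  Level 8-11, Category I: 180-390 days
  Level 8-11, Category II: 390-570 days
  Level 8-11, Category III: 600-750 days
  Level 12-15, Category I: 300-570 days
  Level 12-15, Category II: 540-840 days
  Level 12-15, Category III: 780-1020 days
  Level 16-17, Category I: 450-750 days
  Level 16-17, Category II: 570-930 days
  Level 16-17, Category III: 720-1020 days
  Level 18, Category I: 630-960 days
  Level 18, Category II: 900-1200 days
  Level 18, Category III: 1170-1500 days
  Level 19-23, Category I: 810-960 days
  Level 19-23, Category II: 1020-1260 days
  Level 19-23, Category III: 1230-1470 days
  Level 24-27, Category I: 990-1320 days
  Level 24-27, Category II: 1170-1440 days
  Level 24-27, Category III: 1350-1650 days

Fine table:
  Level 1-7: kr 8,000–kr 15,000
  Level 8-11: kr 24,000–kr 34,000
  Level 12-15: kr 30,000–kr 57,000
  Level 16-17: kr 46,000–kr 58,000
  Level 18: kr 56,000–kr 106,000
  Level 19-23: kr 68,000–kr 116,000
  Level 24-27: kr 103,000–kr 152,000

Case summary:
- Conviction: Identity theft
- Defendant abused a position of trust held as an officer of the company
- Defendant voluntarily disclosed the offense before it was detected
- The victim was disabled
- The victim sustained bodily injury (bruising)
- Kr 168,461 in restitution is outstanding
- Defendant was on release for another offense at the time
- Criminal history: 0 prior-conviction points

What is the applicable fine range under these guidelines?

kr 30,000–kr 57,000

Base offense level for identity theft: 8.
R1 applies: 8 − 1 = 7.
R2 applies: 7 + 1 = 8.
R3 applies: 8 + 2 = 10.
R4 applies (level before this adjustment is 10 < 15, so +1): 10 + 1 = 11.
R5 applies: 11 + 2 = 13.
R6 applies: 13 + 2 = 15.
Final offense level: 15.
Level 15 falls in the 12-15 band.
Fine table: Level 12-15 → kr 30,000–kr 57,000.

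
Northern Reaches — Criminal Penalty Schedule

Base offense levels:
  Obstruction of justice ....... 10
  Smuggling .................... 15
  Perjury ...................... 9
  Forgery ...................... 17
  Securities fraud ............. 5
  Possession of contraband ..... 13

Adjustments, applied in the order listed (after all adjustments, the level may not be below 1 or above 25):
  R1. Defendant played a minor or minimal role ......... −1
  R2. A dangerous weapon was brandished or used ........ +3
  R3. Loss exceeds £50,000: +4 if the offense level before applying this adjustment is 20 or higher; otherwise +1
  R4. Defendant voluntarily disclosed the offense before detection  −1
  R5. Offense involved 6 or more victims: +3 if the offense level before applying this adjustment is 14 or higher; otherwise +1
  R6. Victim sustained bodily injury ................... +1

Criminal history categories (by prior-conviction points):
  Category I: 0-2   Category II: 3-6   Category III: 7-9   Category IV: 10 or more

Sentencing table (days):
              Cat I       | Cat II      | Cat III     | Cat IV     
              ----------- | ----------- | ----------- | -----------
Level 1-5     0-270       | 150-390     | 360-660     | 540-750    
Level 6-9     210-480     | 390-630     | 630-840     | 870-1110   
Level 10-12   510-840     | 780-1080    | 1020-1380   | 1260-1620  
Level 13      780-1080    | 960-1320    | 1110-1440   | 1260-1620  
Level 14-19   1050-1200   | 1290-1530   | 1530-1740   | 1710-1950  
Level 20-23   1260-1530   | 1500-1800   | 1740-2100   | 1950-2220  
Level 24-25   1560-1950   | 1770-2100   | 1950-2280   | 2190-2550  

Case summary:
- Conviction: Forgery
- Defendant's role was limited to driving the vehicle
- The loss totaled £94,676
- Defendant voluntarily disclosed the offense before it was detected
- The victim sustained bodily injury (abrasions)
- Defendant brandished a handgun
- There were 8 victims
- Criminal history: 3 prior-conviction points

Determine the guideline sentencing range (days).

1500-1800 days

Base offense level for forgery: 17.
R1 applies: 17 − 1 = 16.
R2 applies: 16 + 3 = 19.
R3 applies (level before this adjustment is 19 < 20, so +1): 19 + 1 = 20.
R4 applies: 20 − 1 = 19.
R5 applies (level before this adjustment is 19 ≥ 14, so +3): 19 + 3 = 22.
R6 applies: 22 + 1 = 23.
Final offense level: 23.
Criminal history: 3 prior points → Category II (3-6).
Level 23 falls in the 20-23 band.
Grid: Level 20-23 × Category II = 1500-1800 days.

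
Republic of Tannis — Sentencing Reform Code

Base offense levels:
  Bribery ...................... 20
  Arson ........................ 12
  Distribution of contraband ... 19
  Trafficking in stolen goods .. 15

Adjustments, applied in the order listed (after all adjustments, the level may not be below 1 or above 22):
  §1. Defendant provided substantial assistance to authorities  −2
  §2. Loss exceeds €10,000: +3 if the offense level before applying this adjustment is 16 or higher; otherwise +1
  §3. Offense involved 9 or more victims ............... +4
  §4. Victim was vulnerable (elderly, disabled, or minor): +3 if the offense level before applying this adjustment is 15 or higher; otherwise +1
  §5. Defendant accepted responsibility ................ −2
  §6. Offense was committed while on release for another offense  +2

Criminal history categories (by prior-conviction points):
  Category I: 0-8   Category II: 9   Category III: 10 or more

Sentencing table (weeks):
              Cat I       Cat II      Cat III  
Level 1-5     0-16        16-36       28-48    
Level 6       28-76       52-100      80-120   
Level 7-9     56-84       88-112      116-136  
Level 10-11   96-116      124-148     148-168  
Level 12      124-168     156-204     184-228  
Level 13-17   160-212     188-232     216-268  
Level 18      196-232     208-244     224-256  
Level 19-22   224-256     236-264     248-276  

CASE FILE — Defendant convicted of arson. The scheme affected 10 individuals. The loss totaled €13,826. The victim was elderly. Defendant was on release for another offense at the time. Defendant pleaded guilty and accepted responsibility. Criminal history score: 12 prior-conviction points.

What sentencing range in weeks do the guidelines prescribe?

Base offense level for arson: 12.
§2 applies (level before this adjustment is 12 < 16, so +1): 12 + 1 = 13.
§3 applies: 13 + 4 = 17.
§4 applies (level before this adjustment is 17 ≥ 15, so +3): 17 + 3 = 20.
§5 applies: 20 − 2 = 18.
§6 applies: 18 + 2 = 20.
Final offense level: 20.
Criminal history: 12 prior points → Category III (10+).
Level 20 falls in the 19-22 band.
Grid: Level 19-22 × Category III = 248-276 weeks.

248-276 weeks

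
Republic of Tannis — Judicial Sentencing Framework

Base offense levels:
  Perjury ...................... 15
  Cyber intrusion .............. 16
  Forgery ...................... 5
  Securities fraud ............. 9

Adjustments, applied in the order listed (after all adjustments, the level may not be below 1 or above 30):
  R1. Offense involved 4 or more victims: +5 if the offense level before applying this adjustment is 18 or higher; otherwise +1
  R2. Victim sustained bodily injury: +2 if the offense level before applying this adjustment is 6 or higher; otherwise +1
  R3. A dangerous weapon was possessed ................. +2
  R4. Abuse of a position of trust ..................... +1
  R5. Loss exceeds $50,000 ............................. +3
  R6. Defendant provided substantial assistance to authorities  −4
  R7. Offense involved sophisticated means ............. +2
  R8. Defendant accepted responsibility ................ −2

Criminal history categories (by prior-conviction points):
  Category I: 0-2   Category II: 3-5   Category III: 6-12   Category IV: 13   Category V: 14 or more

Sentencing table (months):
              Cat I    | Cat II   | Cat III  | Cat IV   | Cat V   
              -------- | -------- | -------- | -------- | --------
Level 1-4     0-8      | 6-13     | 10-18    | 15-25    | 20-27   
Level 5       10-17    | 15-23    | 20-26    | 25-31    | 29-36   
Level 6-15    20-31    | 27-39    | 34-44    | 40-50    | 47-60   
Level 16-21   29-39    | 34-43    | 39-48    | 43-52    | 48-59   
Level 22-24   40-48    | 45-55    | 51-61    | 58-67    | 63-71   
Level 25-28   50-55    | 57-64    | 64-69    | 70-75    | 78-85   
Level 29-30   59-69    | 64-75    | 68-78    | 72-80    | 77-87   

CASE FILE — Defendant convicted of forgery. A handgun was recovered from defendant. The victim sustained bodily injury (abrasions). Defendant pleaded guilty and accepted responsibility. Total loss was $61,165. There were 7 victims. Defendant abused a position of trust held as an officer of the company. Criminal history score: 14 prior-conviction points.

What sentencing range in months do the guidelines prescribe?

Base offense level for forgery: 5.
R1 applies (level before this adjustment is 5 < 18, so +1): 5 + 1 = 6.
R2 applies (level before this adjustment is 6 ≥ 6, so +2): 6 + 2 = 8.
R3 applies: 8 + 2 = 10.
R4 applies: 10 + 1 = 11.
R5 applies: 11 + 3 = 14.
R7 does not apply.
R8 applies: 14 − 2 = 12.
Final offense level: 12.
Criminal history: 14 prior points → Category V (14+).
Level 12 falls in the 6-15 band.
Grid: Level 6-15 × Category V = 47-60 months.

47-60 months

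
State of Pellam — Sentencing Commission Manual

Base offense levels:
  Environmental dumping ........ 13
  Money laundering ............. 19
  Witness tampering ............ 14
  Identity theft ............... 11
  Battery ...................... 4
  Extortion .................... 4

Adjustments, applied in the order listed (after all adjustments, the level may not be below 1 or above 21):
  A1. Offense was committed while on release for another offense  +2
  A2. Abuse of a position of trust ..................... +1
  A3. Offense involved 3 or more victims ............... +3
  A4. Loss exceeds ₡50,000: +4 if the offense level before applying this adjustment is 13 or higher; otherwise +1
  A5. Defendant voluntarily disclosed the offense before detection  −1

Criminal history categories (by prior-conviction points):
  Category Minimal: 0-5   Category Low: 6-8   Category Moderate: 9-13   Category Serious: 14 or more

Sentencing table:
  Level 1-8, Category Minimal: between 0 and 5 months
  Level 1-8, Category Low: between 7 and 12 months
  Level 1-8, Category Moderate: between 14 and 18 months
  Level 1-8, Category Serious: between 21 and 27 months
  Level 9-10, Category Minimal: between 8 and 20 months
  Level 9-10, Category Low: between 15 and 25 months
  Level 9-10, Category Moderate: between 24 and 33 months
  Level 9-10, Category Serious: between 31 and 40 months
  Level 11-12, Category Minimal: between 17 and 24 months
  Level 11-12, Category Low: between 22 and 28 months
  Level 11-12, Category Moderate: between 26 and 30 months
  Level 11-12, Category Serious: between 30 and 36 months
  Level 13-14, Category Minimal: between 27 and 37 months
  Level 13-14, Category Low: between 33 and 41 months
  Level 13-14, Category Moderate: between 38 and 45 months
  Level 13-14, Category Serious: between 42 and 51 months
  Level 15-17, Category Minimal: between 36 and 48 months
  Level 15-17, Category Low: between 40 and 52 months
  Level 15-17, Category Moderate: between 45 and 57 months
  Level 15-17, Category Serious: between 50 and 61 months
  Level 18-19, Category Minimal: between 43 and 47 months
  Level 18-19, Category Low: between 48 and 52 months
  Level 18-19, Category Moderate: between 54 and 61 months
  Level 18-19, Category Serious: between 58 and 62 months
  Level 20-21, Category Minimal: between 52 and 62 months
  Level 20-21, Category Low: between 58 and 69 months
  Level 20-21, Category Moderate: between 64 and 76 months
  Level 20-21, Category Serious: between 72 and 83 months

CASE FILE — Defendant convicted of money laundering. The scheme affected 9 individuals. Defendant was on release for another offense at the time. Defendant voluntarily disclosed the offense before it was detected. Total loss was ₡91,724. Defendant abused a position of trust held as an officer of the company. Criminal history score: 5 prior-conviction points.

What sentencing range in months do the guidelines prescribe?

Base offense level for money laundering: 19.
A1 applies: 19 + 2 = 21.
A2 applies: 21 + 1 = 22.
A3 applies: 22 + 3 = 25.
A4 applies (level before this adjustment is 25 ≥ 13, so +4): 25 + 4 = 29.
A5 applies: 29 − 1 = 28.
Level 28 exceeds the maximum of 21; capped at 21.
Final offense level: 21.
Criminal history: 5 prior points → Category Minimal (0-5).
Level 21 falls in the 20-21 band.
Grid: Level 20-21 × Category Minimal = 52-62 months.

52-62 months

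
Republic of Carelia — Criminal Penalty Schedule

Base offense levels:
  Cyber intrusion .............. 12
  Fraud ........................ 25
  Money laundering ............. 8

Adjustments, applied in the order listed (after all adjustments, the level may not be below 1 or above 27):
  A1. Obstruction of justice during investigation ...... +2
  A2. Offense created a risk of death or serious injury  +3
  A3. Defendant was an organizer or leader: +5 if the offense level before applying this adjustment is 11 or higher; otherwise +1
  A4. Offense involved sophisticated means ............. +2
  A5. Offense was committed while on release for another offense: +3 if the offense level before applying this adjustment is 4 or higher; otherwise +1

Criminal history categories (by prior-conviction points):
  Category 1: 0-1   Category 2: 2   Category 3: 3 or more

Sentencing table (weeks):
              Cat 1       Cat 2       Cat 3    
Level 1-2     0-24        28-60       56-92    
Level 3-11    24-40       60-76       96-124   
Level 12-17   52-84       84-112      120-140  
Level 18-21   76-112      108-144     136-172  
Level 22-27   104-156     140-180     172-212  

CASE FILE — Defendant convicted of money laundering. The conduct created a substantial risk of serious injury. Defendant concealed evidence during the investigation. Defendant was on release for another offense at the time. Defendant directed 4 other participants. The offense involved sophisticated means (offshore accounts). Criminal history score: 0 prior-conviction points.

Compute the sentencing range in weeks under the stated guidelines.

104-156 weeks

Base offense level for money laundering: 8.
A1 applies: 8 + 2 = 10.
A2 applies: 10 + 3 = 13.
A3 applies (level before this adjustment is 13 ≥ 11, so +5): 13 + 5 = 18.
A4 applies: 18 + 2 = 20.
A5 applies (level before this adjustment is 20 ≥ 4, so +3): 20 + 3 = 23.
Final offense level: 23.
Criminal history: 0 prior points → Category 1 (0-1).
Level 23 falls in the 22-27 band.
Grid: Level 22-27 × Category 1 = 104-156 weeks.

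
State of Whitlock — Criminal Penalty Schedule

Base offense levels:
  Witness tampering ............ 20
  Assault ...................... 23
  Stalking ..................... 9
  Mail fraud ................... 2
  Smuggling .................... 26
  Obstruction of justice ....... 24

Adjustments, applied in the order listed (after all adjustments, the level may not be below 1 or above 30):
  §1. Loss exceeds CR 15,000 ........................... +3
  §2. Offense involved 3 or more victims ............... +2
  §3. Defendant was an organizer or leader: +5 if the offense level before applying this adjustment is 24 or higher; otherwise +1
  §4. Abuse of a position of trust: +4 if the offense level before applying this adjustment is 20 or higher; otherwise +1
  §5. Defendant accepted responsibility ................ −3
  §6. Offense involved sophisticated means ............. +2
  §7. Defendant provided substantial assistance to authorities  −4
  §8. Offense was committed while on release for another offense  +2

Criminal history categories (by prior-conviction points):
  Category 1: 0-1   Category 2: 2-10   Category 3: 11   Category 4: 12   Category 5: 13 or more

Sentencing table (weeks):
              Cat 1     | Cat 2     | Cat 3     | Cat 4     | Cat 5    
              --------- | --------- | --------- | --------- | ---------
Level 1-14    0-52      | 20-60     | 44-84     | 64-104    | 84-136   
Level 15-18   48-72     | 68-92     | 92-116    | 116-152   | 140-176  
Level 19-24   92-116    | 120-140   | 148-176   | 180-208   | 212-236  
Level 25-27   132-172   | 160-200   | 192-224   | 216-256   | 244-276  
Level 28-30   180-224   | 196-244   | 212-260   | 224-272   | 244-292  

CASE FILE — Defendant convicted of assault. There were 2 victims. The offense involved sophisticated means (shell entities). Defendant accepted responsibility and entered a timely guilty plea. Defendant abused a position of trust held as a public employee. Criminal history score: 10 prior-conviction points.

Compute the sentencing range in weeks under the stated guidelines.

160-200 weeks

Base offense level for assault: 23.
§1 does not apply.
§2 does not apply.
§4 applies (level before this adjustment is 23 ≥ 20, so +4): 23 + 4 = 27.
§5 applies: 27 − 3 = 24.
§6 applies: 24 + 2 = 26.
§7 does not apply.
§8 does not apply.
Final offense level: 26.
Criminal history: 10 prior points → Category 2 (2-10).
Level 26 falls in the 25-27 band.
Grid: Level 25-27 × Category 2 = 160-200 weeks.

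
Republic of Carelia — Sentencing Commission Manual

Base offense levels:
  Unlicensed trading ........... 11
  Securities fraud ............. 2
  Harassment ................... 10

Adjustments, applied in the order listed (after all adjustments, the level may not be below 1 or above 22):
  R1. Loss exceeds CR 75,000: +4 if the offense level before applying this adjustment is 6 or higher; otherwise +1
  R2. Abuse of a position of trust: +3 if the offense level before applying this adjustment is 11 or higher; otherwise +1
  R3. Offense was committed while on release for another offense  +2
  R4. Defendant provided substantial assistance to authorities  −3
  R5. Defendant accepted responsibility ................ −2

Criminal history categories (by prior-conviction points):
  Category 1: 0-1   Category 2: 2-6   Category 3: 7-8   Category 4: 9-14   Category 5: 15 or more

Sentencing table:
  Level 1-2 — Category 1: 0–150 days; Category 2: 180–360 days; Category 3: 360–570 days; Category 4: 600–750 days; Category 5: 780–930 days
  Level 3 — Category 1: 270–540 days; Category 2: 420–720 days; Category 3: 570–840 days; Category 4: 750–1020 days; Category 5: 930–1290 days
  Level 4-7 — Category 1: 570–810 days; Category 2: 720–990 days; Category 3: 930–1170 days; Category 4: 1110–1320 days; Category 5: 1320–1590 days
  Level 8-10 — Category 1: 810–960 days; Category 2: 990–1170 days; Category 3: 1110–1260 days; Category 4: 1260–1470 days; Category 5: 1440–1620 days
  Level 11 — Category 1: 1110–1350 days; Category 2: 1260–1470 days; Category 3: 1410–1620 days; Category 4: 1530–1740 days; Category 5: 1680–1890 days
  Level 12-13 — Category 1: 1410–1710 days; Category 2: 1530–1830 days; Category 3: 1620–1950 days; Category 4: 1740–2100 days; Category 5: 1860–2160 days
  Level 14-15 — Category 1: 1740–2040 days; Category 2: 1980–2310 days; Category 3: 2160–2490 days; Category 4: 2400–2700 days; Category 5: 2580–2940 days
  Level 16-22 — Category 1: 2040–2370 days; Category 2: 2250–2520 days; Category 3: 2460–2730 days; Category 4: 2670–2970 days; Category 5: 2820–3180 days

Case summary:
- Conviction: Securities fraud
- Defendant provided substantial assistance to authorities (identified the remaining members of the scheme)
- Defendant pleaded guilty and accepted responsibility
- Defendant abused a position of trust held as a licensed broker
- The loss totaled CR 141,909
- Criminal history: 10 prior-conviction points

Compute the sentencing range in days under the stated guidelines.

600-750 days

Base offense level for securities fraud: 2.
R1 applies (level before this adjustment is 2 < 6, so +1): 2 + 1 = 3.
R2 applies (level before this adjustment is 3 < 11, so +1): 3 + 1 = 4.
R4 applies: 4 − 3 = 1.
R5 applies: 1 − 2 = -1.
Level -1 is below the minimum of 1; floored at 1.
Final offense level: 1.
Criminal history: 10 prior points → Category 4 (9-14).
Level 1 falls in the 1-2 band.
Grid: Level 1-2 × Category 4 = 600-750 days.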